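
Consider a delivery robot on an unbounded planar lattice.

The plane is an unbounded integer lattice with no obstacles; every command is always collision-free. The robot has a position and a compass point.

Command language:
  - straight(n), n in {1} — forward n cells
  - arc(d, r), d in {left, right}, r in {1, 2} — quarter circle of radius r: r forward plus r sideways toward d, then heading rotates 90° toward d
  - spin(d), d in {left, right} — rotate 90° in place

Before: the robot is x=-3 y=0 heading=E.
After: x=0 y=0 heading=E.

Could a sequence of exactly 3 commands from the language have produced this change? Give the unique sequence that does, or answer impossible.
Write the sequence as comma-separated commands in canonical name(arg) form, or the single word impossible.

key: heading stays E — no command in the sequence turns
t0: x=-3 y=0 heading=E
[1] after straight(1): x=-2 y=0 heading=E
[2] after straight(1): x=-1 y=0 heading=E
[3] after straight(1): x=0 y=0 heading=E
uniquely the one of 343 3-step routes that fits.

straight(1), straight(1), straight(1)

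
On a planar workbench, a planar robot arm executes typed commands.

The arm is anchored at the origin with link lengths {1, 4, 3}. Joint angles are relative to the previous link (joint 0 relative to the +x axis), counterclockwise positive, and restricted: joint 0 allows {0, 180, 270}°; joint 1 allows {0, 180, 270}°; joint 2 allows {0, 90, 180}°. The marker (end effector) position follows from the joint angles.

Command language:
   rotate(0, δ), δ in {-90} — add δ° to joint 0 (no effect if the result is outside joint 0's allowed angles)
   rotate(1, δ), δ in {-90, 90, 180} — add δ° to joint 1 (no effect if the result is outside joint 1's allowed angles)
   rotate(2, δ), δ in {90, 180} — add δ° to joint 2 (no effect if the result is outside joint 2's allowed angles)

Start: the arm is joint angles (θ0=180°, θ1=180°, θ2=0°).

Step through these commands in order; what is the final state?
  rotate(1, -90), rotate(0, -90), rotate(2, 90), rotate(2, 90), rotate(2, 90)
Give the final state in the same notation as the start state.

from: joint angles (θ0=180°, θ1=180°, θ2=0°)
1. rotate(1, -90) → joint angles (θ0=180°, θ1=180°, θ2=0°)
2. rotate(0, -90) → joint angles (θ0=180°, θ1=180°, θ2=0°)
3. rotate(2, 90) → joint angles (θ0=180°, θ1=180°, θ2=90°)
4. rotate(2, 90) → joint angles (θ0=180°, θ1=180°, θ2=180°)
5. rotate(2, 90) → joint angles (θ0=180°, θ1=180°, θ2=180°)

joint angles (θ0=180°, θ1=180°, θ2=180°)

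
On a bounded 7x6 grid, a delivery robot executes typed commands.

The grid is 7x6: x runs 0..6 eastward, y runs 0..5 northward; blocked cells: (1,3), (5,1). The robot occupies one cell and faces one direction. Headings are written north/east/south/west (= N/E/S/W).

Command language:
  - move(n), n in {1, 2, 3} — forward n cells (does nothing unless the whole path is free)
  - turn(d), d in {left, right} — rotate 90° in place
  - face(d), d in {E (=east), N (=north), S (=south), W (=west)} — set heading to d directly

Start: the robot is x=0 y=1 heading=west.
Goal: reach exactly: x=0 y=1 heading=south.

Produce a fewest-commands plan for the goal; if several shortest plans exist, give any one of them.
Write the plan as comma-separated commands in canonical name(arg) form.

turn(left)

begin: x=0 y=1 heading=west
step 1 (turn(left)): x=0 y=1 heading=south
nothing shorter than 1 reaches the goal.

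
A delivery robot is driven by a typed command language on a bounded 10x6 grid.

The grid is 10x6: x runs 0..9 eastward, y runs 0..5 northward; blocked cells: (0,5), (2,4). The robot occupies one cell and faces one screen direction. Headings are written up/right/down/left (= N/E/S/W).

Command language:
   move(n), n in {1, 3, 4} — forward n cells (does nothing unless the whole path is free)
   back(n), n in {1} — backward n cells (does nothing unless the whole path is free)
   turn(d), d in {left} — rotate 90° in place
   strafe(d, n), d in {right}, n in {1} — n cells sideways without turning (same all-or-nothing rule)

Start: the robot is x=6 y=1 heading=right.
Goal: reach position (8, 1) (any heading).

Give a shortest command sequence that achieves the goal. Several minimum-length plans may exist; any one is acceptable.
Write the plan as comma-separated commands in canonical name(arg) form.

back(1), move(3)

begin: x=6 y=1 heading=right
[1] after back(1): x=5 y=1 heading=right
[2] after move(3): x=8 y=1 heading=right
minimal: 2 command(s), checked below 2.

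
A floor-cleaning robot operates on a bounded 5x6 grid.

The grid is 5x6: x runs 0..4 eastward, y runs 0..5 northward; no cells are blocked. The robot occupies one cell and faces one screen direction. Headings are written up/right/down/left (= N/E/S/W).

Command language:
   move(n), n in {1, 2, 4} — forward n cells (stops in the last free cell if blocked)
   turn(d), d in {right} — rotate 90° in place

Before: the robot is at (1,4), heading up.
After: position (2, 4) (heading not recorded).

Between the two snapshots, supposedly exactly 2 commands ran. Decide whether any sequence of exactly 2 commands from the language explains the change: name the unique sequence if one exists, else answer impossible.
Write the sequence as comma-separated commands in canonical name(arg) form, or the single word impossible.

key: running move(1) before turn(right) would end elsewhere — order is forced
initial: at (1,4), heading up
t=1 turn(right) ⇒ at (1,4), heading right
t=2 move(1) ⇒ at (2,4), heading right
no other 2-command option fits: unique.

turn(right), move(1)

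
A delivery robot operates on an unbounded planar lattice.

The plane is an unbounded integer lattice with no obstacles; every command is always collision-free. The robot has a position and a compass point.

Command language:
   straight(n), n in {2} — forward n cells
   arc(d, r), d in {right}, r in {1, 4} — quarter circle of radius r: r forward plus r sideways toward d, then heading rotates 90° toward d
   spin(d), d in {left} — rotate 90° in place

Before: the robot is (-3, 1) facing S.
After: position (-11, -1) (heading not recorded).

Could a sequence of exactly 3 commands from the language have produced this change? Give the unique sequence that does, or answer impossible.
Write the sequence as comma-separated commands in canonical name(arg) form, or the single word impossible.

key: order matters: swapping straight(2) and arc(right, 4) lands elsewhere
t0: (-3, 1) facing S
t=1 straight(2) ⇒ (-3, -1) facing S
t=2 arc(right, 4) ⇒ (-7, -5) facing W
t=3 arc(right, 4) ⇒ (-11, -1) facing N
no rival 3-sequence matches.

straight(2), arc(right, 4), arc(right, 4)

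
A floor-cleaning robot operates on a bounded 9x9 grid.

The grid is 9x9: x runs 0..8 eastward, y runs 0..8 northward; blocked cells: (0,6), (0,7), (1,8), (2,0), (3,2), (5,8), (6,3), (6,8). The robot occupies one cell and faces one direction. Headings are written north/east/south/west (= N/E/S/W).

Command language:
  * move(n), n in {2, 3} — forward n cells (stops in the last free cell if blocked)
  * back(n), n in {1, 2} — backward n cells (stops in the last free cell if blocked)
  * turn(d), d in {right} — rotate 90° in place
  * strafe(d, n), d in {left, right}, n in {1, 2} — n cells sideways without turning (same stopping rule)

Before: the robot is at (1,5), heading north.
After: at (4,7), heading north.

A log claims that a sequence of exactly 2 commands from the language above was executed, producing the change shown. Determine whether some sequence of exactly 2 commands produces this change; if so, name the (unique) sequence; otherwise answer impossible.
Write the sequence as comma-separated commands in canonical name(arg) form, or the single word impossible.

impossible

no 2-step route produces this change.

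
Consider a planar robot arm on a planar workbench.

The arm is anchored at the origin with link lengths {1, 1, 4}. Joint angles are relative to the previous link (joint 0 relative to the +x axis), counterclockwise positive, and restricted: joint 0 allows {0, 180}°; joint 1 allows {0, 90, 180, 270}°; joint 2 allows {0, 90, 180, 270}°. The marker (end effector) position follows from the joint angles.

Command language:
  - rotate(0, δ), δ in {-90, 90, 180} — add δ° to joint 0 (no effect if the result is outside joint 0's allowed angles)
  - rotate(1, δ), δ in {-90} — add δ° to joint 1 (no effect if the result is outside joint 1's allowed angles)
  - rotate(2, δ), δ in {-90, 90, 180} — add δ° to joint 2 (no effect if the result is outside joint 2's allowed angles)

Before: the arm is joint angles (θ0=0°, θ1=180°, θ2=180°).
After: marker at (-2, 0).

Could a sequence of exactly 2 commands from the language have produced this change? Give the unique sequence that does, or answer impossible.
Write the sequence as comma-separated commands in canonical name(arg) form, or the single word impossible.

from: joint angles (θ0=0°, θ1=180°, θ2=180°)
t=1 rotate(1, -90) ⇒ joint angles (θ0=0°, θ1=90°, θ2=180°)
t=2 rotate(1, -90) ⇒ joint angles (θ0=0°, θ1=0°, θ2=180°)
uniquely the one of 49 2-step routes that fits.

rotate(1, -90), rotate(1, -90)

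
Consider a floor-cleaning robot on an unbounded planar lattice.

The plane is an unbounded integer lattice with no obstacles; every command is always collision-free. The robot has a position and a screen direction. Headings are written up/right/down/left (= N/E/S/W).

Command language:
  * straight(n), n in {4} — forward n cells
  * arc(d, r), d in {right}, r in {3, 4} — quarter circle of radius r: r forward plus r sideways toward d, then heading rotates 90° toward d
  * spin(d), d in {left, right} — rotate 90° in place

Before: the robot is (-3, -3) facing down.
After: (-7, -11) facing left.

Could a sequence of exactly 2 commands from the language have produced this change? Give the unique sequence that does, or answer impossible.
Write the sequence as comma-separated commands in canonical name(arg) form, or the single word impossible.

key: position moved to (-7,-11) AND the heading swung to W — translation plus rotation needed
begin: (-3, -3) facing down
t=1 straight(4) ⇒ (-3, -7) facing down
t=2 arc(right, 4) ⇒ (-7, -11) facing left
no other 2-command option fits: unique.

straight(4), arc(right, 4)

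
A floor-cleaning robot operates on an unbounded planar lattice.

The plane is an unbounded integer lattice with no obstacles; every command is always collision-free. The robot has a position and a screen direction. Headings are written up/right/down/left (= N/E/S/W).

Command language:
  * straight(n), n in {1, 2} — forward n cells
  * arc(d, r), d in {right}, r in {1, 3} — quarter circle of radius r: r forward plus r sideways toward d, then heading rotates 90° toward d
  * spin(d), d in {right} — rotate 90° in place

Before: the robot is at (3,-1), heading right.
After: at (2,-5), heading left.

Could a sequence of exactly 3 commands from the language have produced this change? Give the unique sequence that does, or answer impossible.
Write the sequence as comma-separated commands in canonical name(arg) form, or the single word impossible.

straight(1), arc(right, 1), arc(right, 3)

key: position moved to (2,-5) AND the heading swung to W — translation plus rotation needed
initial: at (3,-1), heading right
1. straight(1) → at (4,-1), heading right
2. arc(right, 1) → at (5,-2), heading down
3. arc(right, 3) → at (2,-5), heading left
no rival 3-sequence matches.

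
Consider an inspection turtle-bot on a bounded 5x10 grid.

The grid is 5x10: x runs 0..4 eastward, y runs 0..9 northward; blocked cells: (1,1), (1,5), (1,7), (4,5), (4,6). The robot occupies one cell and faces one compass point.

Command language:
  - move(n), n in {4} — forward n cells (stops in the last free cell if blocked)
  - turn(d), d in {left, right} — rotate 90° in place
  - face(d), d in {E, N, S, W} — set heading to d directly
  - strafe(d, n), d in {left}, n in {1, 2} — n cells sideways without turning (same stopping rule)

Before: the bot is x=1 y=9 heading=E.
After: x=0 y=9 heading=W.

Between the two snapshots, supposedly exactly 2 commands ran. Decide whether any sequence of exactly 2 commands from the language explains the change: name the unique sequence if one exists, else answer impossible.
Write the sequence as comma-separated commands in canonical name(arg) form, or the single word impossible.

key: running move(4) before face(W) would end elsewhere — order is forced
begin: x=1 y=9 heading=E
step 1 (face(W)): x=1 y=9 heading=W
step 2 (move(4)): x=0 y=9 heading=W
all 81 alternatives checked — unique.

face(W), move(4)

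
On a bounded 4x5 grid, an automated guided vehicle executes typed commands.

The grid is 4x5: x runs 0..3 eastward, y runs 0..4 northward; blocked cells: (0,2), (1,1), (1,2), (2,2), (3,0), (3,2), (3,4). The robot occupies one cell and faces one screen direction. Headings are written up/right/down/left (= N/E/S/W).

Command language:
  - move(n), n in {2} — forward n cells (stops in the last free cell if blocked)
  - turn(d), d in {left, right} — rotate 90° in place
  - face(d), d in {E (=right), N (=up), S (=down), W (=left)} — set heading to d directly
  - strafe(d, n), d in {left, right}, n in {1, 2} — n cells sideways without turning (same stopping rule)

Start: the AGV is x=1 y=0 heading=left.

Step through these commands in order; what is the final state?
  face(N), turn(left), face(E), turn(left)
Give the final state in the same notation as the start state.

x=1 y=0 heading=up

initial: x=1 y=0 heading=left
t=1 face(N) ⇒ x=1 y=0 heading=up
t=2 turn(left) ⇒ x=1 y=0 heading=left
t=3 face(E) ⇒ x=1 y=0 heading=right
t=4 turn(left) ⇒ x=1 y=0 heading=up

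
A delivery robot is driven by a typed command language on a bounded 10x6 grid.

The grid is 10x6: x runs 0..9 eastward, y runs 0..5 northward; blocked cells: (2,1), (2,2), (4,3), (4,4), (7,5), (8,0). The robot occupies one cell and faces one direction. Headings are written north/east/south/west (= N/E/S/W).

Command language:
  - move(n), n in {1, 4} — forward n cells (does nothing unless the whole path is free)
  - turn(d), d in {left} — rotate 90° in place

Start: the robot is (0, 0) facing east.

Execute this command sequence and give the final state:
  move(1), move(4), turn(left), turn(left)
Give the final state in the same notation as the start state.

(5, 0) facing west

start: (0, 0) facing east
t=1 move(1) ⇒ (1, 0) facing east
t=2 move(4) ⇒ (5, 0) facing east
t=3 turn(left) ⇒ (5, 0) facing north
t=4 turn(left) ⇒ (5, 0) facing west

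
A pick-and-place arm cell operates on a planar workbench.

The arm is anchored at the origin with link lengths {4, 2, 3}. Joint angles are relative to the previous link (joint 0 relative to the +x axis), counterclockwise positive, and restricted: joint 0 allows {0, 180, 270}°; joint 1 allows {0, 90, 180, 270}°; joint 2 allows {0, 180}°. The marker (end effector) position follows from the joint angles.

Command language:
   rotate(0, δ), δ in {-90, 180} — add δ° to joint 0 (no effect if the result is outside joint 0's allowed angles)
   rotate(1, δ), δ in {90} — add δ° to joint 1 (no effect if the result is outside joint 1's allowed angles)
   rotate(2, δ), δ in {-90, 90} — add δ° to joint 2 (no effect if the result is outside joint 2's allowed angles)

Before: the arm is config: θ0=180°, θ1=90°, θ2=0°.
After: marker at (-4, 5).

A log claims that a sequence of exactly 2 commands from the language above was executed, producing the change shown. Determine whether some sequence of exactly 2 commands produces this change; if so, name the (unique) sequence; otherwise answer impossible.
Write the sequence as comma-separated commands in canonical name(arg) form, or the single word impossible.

rotate(1, 90), rotate(1, 90)

begin: config: θ0=180°, θ1=90°, θ2=0°
step 1 (rotate(1, 90)): config: θ0=180°, θ1=180°, θ2=0°
step 2 (rotate(1, 90)): config: θ0=180°, θ1=270°, θ2=0°
all 25 alternatives checked — unique.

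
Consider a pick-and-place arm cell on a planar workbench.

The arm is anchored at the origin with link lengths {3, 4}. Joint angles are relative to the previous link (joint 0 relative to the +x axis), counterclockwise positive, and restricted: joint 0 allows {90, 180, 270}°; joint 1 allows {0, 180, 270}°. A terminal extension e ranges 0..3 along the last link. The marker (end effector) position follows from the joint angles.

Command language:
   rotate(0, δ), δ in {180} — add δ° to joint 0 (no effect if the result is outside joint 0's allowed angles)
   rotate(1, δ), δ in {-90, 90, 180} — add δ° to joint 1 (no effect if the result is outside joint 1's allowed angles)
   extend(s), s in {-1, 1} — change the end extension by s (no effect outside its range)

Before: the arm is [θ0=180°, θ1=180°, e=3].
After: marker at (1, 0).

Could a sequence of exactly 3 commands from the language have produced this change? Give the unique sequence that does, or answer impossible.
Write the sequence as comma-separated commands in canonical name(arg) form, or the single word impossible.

extend(-1), extend(-1), extend(-1)

t0: [θ0=180°, θ1=180°, e=3]
t=1 extend(-1) ⇒ [θ0=180°, θ1=180°, e=2]
t=2 extend(-1) ⇒ [θ0=180°, θ1=180°, e=1]
t=3 extend(-1) ⇒ [θ0=180°, θ1=180°, e=0]
no other 3-command option fits: unique.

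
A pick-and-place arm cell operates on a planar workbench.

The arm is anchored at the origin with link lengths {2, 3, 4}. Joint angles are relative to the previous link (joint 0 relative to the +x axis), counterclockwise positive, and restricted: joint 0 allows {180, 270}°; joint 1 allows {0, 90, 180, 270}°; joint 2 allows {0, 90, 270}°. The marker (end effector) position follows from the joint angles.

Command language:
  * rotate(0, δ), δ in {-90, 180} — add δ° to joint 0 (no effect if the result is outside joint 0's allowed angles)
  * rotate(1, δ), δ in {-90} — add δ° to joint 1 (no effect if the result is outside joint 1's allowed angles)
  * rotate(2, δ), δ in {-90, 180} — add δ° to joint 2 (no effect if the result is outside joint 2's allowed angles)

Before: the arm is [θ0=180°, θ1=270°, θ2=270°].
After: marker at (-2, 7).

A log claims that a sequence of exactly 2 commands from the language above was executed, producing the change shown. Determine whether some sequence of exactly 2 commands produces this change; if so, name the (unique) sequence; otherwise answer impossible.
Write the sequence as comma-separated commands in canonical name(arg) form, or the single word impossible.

key: running rotate(2, -90) before rotate(2, 180) would end elsewhere — order is forced
initial: [θ0=180°, θ1=270°, θ2=270°]
1. rotate(2, 180) → [θ0=180°, θ1=270°, θ2=90°]
2. rotate(2, -90) → [θ0=180°, θ1=270°, θ2=0°]
no rival 2-sequence matches.

rotate(2, 180), rotate(2, -90)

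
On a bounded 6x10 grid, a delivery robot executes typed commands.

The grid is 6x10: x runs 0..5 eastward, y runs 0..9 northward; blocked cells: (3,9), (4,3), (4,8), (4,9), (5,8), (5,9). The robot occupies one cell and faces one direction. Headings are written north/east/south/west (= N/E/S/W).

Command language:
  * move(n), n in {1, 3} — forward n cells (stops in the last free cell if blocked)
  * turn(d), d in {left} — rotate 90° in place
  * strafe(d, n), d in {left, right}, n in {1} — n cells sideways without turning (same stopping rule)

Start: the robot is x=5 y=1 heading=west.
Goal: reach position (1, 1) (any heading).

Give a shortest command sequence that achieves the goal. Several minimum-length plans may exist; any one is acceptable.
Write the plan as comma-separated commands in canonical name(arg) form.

move(3), move(1)

start: x=5 y=1 heading=west
[1] after move(3): x=2 y=1 heading=west
[2] after move(1): x=1 y=1 heading=west
no 1-step plan works, so 2 is optimal.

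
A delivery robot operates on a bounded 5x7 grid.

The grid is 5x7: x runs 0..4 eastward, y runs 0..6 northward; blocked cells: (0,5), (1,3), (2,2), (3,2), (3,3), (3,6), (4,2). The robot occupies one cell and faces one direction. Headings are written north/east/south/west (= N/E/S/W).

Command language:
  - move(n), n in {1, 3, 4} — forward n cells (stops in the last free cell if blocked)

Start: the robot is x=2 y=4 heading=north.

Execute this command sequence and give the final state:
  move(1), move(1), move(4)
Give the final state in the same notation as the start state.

x=2 y=6 heading=north

from: x=2 y=4 heading=north
1. move(1) → x=2 y=5 heading=north
2. move(1) → x=2 y=6 heading=north
3. move(4) → x=2 y=6 heading=north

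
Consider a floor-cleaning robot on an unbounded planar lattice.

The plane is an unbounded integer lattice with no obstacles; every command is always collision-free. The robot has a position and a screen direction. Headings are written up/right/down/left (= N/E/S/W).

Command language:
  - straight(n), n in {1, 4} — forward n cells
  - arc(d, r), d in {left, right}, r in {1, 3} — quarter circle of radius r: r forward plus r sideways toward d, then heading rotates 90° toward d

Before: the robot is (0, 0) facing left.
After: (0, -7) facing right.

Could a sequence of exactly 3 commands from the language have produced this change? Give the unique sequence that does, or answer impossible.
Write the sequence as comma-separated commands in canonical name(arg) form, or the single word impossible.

arc(left, 3), straight(1), arc(left, 3)

key: cell and facing (now E) both changed — the 3 commands mix motion and turning
from: (0, 0) facing left
[1] after arc(left, 3): (-3, -3) facing down
[2] after straight(1): (-3, -4) facing down
[3] after arc(left, 3): (0, -7) facing right
no other 3-command option fits: unique.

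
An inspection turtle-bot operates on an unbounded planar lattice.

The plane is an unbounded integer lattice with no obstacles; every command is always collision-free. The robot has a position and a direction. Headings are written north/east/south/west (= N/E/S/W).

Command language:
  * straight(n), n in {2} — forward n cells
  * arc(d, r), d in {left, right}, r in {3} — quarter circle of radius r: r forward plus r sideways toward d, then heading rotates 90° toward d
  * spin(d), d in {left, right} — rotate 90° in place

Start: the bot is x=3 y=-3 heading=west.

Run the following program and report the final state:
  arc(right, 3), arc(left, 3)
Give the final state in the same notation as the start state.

start: x=3 y=-3 heading=west
[1] after arc(right, 3): x=0 y=0 heading=north
[2] after arc(left, 3): x=-3 y=3 heading=west

x=-3 y=3 heading=west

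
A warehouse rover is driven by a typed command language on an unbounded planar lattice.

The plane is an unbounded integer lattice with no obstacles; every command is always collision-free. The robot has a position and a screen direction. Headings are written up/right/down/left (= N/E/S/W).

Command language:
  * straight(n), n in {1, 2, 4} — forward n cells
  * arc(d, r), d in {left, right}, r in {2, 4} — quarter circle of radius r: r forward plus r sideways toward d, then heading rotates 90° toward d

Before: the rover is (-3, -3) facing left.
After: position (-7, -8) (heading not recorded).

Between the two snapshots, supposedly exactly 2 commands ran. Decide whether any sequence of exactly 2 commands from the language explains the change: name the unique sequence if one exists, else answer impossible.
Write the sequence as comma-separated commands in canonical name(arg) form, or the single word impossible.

arc(left, 4), straight(1)

key: running straight(1) before arc(left, 4) would end elsewhere — order is forced
from: (-3, -3) facing left
t=1 arc(left, 4) ⇒ (-7, -7) facing down
t=2 straight(1) ⇒ (-7, -8) facing down
no other 2-command option fits: unique.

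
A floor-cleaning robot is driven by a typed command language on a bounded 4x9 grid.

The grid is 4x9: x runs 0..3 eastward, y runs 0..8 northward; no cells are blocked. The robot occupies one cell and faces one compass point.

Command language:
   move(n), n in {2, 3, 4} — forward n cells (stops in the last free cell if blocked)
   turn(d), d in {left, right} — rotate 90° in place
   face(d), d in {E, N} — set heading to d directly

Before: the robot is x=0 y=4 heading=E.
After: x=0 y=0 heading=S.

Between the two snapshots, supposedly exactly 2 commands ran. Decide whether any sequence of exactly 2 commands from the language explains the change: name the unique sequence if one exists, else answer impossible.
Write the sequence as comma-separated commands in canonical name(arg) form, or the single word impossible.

turn(right), move(4)

key: position moved to (0,0) AND the heading swung to S — translation plus rotation needed
t0: x=0 y=4 heading=E
t=1 turn(right) ⇒ x=0 y=4 heading=S
t=2 move(4) ⇒ x=0 y=0 heading=S
all 49 alternatives checked — unique.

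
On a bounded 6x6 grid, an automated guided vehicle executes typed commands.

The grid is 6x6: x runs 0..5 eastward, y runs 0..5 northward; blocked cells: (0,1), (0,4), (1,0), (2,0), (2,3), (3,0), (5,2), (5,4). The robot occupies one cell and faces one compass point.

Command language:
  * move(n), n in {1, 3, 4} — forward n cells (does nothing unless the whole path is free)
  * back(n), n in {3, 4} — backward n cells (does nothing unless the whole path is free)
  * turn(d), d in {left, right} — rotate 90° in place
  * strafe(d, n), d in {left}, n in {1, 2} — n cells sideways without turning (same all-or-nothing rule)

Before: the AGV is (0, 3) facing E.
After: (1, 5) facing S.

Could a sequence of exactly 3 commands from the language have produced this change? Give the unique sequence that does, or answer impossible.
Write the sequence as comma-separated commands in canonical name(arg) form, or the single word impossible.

key: order matters: swapping move(1) and turn(right) lands elsewhere
start: (0, 3) facing E
[1] after move(1): (1, 3) facing E
[2] after strafe(left, 2): (1, 5) facing E
[3] after turn(right): (1, 5) facing S
no other 3-command option fits: unique.

move(1), strafe(left, 2), turn(right)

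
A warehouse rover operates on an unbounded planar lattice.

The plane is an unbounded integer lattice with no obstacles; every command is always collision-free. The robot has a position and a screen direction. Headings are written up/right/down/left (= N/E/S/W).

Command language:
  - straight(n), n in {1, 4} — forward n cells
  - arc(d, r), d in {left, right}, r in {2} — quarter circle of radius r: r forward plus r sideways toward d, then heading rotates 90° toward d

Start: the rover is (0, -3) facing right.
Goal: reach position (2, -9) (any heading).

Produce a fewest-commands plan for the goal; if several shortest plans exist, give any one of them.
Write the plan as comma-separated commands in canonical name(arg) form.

begin: (0, -3) facing right
[1] after arc(right, 2): (2, -5) facing down
[2] after straight(4): (2, -9) facing down
minimal: 2 command(s), checked below 2.

arc(right, 2), straight(4)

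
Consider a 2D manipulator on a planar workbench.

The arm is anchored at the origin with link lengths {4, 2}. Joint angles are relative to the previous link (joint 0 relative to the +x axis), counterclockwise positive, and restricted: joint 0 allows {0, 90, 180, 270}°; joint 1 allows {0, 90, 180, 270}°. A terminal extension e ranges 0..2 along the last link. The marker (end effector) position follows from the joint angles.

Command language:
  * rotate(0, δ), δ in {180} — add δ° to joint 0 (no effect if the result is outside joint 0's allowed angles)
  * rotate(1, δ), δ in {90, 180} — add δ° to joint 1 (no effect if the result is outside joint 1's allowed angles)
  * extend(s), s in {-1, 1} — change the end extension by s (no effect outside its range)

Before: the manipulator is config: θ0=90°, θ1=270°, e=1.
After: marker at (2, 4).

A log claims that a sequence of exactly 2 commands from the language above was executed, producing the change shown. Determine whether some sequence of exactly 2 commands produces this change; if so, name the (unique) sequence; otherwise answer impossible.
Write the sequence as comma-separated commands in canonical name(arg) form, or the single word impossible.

extend(-1), extend(-1)

from: config: θ0=90°, θ1=270°, e=1
1. extend(-1) → config: θ0=90°, θ1=270°, e=0
2. extend(-1) → config: θ0=90°, θ1=270°, e=0
no rival 2-sequence matches.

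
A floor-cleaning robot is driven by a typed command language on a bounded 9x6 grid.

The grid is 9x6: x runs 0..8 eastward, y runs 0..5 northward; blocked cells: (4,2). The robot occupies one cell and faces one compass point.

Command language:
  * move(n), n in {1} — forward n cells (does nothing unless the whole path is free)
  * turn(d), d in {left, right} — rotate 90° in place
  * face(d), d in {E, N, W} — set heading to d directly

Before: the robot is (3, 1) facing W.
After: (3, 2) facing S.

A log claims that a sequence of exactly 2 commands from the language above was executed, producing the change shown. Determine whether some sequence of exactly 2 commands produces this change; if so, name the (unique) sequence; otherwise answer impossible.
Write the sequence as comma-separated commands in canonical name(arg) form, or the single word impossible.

impossible

every 2-command combo misses the target.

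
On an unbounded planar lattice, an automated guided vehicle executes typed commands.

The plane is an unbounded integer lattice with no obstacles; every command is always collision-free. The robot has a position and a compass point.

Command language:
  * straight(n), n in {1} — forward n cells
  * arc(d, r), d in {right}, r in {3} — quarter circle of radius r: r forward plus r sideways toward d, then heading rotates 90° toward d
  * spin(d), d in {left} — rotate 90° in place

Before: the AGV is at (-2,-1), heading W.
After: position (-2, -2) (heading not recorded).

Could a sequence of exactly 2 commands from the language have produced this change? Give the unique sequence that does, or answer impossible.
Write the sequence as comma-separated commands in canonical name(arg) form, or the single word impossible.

key: order matters: swapping spin(left) and straight(1) lands elsewhere
from: at (-2,-1), heading W
[1] after spin(left): at (-2,-1), heading S
[2] after straight(1): at (-2,-2), heading S
all 9 alternatives checked — unique.

spin(left), straight(1)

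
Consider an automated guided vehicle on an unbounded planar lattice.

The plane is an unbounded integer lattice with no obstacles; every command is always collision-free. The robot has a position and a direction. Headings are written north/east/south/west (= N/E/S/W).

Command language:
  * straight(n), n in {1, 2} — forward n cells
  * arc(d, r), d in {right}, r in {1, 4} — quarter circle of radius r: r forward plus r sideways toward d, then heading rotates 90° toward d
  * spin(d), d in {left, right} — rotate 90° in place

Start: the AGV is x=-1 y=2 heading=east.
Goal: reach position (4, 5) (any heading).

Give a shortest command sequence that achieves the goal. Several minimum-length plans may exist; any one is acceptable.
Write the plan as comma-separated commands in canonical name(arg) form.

spin(left), arc(right, 4), arc(right, 1)

begin: x=-1 y=2 heading=east
t=1 spin(left) ⇒ x=-1 y=2 heading=north
t=2 arc(right, 4) ⇒ x=3 y=6 heading=east
t=3 arc(right, 1) ⇒ x=4 y=5 heading=south
minimal: 3 command(s), checked below 3.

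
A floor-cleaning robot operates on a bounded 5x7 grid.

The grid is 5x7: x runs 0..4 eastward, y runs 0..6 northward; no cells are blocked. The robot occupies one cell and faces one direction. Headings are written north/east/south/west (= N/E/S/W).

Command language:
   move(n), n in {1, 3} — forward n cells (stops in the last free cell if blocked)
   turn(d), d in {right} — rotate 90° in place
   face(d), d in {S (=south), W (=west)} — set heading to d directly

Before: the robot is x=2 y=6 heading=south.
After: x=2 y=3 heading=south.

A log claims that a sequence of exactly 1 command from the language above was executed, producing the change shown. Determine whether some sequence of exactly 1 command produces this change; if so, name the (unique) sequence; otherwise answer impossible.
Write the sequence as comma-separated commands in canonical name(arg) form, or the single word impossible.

move(3)

key: still facing S — the one step turns nothing
t0: x=2 y=6 heading=south
step 1 (move(3)): x=2 y=3 heading=south
no other 1-command option fits: unique.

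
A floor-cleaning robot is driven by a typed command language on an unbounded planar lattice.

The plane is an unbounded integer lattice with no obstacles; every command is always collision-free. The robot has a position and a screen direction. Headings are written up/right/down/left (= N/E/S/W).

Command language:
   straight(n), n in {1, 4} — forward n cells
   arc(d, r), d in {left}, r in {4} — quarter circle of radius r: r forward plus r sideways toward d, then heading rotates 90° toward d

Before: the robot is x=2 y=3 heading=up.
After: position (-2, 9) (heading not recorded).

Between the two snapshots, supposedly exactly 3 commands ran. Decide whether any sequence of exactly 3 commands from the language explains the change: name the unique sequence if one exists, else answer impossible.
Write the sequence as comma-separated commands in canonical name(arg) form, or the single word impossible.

straight(1), straight(1), arc(left, 4)

key: running arc(left, 4) before straight(1) would end elsewhere — order is forced
start: x=2 y=3 heading=up
t=1 straight(1) ⇒ x=2 y=4 heading=up
t=2 straight(1) ⇒ x=2 y=5 heading=up
t=3 arc(left, 4) ⇒ x=-2 y=9 heading=left
no rival 3-sequence matches.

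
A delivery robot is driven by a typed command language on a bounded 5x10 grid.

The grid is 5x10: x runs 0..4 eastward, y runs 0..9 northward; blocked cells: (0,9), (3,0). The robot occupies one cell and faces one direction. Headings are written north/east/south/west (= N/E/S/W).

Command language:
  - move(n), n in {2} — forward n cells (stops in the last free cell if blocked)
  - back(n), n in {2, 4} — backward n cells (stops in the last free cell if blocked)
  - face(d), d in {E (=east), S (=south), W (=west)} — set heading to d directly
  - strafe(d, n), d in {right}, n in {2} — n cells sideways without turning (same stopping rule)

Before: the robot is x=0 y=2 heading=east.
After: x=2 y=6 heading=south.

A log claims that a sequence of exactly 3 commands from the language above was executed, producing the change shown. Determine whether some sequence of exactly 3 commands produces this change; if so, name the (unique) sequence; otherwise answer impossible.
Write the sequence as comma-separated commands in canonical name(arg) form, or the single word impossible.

move(2), face(S), back(4)

key: order matters: swapping move(2) and back(4) lands elsewhere
t0: x=0 y=2 heading=east
t=1 move(2) ⇒ x=2 y=2 heading=east
t=2 face(S) ⇒ x=2 y=2 heading=south
t=3 back(4) ⇒ x=2 y=6 heading=south
no other 3-command option fits: unique.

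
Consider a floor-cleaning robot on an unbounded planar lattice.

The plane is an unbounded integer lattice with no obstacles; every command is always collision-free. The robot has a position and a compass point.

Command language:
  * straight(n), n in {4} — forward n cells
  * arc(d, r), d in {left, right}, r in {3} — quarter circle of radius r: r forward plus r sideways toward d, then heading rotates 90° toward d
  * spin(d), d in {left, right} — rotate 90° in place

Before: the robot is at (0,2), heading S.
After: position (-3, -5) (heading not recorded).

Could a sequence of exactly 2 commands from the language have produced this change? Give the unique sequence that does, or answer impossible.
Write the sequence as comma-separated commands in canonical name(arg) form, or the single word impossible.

straight(4), arc(right, 3)

key: running arc(right, 3) before straight(4) would end elsewhere — order is forced
from: at (0,2), heading S
step 1 (straight(4)): at (0,-2), heading S
step 2 (arc(right, 3)): at (-3,-5), heading W
no rival 2-sequence matches.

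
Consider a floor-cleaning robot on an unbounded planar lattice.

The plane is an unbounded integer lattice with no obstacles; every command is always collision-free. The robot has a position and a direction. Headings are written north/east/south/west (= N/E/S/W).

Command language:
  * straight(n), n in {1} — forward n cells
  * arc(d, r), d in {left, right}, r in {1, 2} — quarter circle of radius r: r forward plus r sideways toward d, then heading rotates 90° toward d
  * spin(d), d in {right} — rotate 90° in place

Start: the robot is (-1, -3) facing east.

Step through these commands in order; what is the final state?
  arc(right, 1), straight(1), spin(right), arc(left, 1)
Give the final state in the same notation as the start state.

(-1, -6) facing south

start: (-1, -3) facing east
[1] after arc(right, 1): (0, -4) facing south
[2] after straight(1): (0, -5) facing south
[3] after spin(right): (0, -5) facing west
[4] after arc(left, 1): (-1, -6) facing south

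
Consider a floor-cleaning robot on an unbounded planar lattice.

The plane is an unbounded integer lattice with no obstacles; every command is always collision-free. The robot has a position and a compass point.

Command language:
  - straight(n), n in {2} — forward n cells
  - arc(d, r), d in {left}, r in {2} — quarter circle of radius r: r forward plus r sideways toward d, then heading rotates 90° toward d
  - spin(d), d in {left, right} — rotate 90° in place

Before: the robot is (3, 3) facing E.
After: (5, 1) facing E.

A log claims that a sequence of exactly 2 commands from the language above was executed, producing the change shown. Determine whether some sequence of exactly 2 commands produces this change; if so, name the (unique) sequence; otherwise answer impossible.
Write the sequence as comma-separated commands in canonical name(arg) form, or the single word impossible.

spin(right), arc(left, 2)

key: order matters: swapping spin(right) and arc(left, 2) lands elsewhere
from: (3, 3) facing E
[1] after spin(right): (3, 3) facing S
[2] after arc(left, 2): (5, 1) facing E
no other 2-command option fits: unique.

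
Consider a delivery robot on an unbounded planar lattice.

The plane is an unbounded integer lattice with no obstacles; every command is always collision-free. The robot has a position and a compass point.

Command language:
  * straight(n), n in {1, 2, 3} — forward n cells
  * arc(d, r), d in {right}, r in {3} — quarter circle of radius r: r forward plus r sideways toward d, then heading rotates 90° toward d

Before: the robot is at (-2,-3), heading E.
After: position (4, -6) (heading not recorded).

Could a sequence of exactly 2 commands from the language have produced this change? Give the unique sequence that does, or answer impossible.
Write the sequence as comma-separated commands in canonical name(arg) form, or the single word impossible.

straight(3), arc(right, 3)

key: running arc(right, 3) before straight(3) would end elsewhere — order is forced
t0: at (-2,-3), heading E
1. straight(3) → at (1,-3), heading E
2. arc(right, 3) → at (4,-6), heading S
uniquely the one of 16 2-step routes that fits.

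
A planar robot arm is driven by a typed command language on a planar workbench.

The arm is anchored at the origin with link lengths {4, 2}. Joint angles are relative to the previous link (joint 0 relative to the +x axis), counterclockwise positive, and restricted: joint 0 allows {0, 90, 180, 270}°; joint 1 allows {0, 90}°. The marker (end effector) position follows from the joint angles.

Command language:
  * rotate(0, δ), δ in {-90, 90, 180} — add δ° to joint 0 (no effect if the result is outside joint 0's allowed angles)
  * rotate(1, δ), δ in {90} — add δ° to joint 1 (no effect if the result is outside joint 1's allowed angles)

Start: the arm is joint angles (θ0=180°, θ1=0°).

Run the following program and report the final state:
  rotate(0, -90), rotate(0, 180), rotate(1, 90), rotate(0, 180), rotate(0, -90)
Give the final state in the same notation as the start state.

joint angles (θ0=0°, θ1=90°)

t0: joint angles (θ0=180°, θ1=0°)
t=1 rotate(0, -90) ⇒ joint angles (θ0=90°, θ1=0°)
t=2 rotate(0, 180) ⇒ joint angles (θ0=270°, θ1=0°)
t=3 rotate(1, 90) ⇒ joint angles (θ0=270°, θ1=90°)
t=4 rotate(0, 180) ⇒ joint angles (θ0=90°, θ1=90°)
t=5 rotate(0, -90) ⇒ joint angles (θ0=0°, θ1=90°)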